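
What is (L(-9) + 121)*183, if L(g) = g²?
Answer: 36966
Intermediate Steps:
(L(-9) + 121)*183 = ((-9)² + 121)*183 = (81 + 121)*183 = 202*183 = 36966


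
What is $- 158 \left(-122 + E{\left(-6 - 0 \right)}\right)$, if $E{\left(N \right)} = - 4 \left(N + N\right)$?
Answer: $11692$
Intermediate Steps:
$E{\left(N \right)} = - 8 N$ ($E{\left(N \right)} = - 4 \cdot 2 N = - 8 N$)
$- 158 \left(-122 + E{\left(-6 - 0 \right)}\right) = - 158 \left(-122 - 8 \left(-6 - 0\right)\right) = - 158 \left(-122 - 8 \left(-6 + 0\right)\right) = - 158 \left(-122 - -48\right) = - 158 \left(-122 + 48\right) = \left(-158\right) \left(-74\right) = 11692$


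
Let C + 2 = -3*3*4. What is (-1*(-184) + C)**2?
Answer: 21316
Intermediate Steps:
C = -38 (C = -2 - 3*3*4 = -2 - 9*4 = -2 - 36 = -38)
(-1*(-184) + C)**2 = (-1*(-184) - 38)**2 = (184 - 38)**2 = 146**2 = 21316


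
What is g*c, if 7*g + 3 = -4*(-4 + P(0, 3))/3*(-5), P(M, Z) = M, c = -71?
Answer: 6319/21 ≈ 300.90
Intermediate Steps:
g = -89/21 (g = -3/7 + (-4*(-4 + 0)/3*(-5))/7 = -3/7 + (-(-16)/3*(-5))/7 = -3/7 + (-4*(-4/3)*(-5))/7 = -3/7 + ((16/3)*(-5))/7 = -3/7 + (1/7)*(-80/3) = -3/7 - 80/21 = -89/21 ≈ -4.2381)
g*c = -89/21*(-71) = 6319/21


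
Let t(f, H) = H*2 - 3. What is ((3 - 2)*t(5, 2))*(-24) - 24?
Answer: -48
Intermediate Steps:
t(f, H) = -3 + 2*H (t(f, H) = 2*H - 3 = -3 + 2*H)
((3 - 2)*t(5, 2))*(-24) - 24 = ((3 - 2)*(-3 + 2*2))*(-24) - 24 = (1*(-3 + 4))*(-24) - 24 = (1*1)*(-24) - 24 = 1*(-24) - 24 = -24 - 24 = -48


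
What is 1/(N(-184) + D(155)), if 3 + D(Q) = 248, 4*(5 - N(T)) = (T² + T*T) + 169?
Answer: -4/66881 ≈ -5.9808e-5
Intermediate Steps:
N(T) = -149/4 - T²/2 (N(T) = 5 - ((T² + T*T) + 169)/4 = 5 - ((T² + T²) + 169)/4 = 5 - (2*T² + 169)/4 = 5 - (169 + 2*T²)/4 = 5 + (-169/4 - T²/2) = -149/4 - T²/2)
D(Q) = 245 (D(Q) = -3 + 248 = 245)
1/(N(-184) + D(155)) = 1/((-149/4 - ½*(-184)²) + 245) = 1/((-149/4 - ½*33856) + 245) = 1/((-149/4 - 16928) + 245) = 1/(-67861/4 + 245) = 1/(-66881/4) = -4/66881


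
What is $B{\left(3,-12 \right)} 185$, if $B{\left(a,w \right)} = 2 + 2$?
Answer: $740$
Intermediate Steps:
$B{\left(a,w \right)} = 4$
$B{\left(3,-12 \right)} 185 = 4 \cdot 185 = 740$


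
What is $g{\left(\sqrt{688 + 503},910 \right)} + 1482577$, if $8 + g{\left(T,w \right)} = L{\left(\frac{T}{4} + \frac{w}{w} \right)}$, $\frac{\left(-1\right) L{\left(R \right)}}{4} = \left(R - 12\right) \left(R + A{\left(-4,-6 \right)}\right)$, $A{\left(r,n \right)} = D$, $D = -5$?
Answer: $\frac{5928381}{4} + 15 \sqrt{1191} \approx 1.4826 \cdot 10^{6}$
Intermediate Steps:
$A{\left(r,n \right)} = -5$
$L{\left(R \right)} = - 4 \left(-12 + R\right) \left(-5 + R\right)$ ($L{\left(R \right)} = - 4 \left(R - 12\right) \left(R - 5\right) = - 4 \left(-12 + R\right) \left(-5 + R\right)$)
$g{\left(T,w \right)} = -180 - 4 \left(1 + \frac{T}{4}\right)^{2} + 17 T$ ($g{\left(T,w \right)} = -8 - \left(240 - 68 \left(\frac{T}{4} + \frac{w}{w}\right) + 4 \left(\frac{T}{4} + \frac{w}{w}\right)^{2}\right) = -8 - \left(240 - 68 \left(T \frac{1}{4} + 1\right) + 4 \left(T \frac{1}{4} + 1\right)^{2}\right) = -8 - \left(240 - 68 \left(\frac{T}{4} + 1\right) + 4 \left(\frac{T}{4} + 1\right)^{2}\right) = -8 - \left(240 - 68 \left(1 + \frac{T}{4}\right) + 4 \left(1 + \frac{T}{4}\right)^{2}\right) = -8 - \left(172 - 17 T + 4 \left(1 + \frac{T}{4}\right)^{2}\right) = -180 - 4 \left(1 + \frac{T}{4}\right)^{2} + 17 T$)
$g{\left(\sqrt{688 + 503},910 \right)} + 1482577 = \left(-184 + 15 \sqrt{688 + 503} - \frac{\left(\sqrt{688 + 503}\right)^{2}}{4}\right) + 1482577 = \left(-184 + 15 \sqrt{1191} - \frac{\left(\sqrt{1191}\right)^{2}}{4}\right) + 1482577 = \left(-184 + 15 \sqrt{1191} - \frac{1191}{4}\right) + 1482577 = \left(- \frac{1927}{4} + 15 \sqrt{1191}\right) + 1482577 = \frac{5928381}{4} + 15 \sqrt{1191}$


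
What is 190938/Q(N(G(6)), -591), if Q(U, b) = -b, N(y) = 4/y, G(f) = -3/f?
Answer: 63646/197 ≈ 323.08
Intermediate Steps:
190938/Q(N(G(6)), -591) = 190938/((-1*(-591))) = 190938/591 = 190938*(1/591) = 63646/197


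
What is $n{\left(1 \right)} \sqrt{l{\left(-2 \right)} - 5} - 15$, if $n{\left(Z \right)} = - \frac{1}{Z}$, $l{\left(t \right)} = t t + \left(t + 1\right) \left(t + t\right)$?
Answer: $-15 - \sqrt{3} \approx -16.732$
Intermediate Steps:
$l{\left(t \right)} = t^{2} + 2 t \left(1 + t\right)$ ($l{\left(t \right)} = t^{2} + \left(1 + t\right) 2 t = t^{2} + 2 t \left(1 + t\right)$)
$n{\left(1 \right)} \sqrt{l{\left(-2 \right)} - 5} - 15 = - 1^{-1} \sqrt{- 2 \left(2 + 3 \left(-2\right)\right) - 5} - 15 = \left(-1\right) 1 \sqrt{- 2 \left(2 - 6\right) - 5} - 15 = - \sqrt{\left(-2\right) \left(-4\right) - 5} - 15 = - \sqrt{8 - 5} - 15 = - \sqrt{3} - 15 = -15 - \sqrt{3}$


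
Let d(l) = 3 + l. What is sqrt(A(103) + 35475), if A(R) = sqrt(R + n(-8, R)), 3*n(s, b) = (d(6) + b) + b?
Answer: sqrt(319275 + 6*sqrt(393))/3 ≈ 188.38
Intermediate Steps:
n(s, b) = 3 + 2*b/3 (n(s, b) = (((3 + 6) + b) + b)/3 = ((9 + b) + b)/3 = (9 + 2*b)/3 = 3 + 2*b/3)
A(R) = sqrt(3 + 5*R/3) (A(R) = sqrt(R + (3 + 2*R/3)) = sqrt(3 + 5*R/3))
sqrt(A(103) + 35475) = sqrt(sqrt(27 + 15*103)/3 + 35475) = sqrt(sqrt(27 + 1545)/3 + 35475) = sqrt(sqrt(1572)/3 + 35475) = sqrt((2*sqrt(393))/3 + 35475) = sqrt(2*sqrt(393)/3 + 35475) = sqrt(35475 + 2*sqrt(393)/3)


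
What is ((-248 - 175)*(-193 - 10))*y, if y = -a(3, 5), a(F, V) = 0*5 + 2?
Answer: -171738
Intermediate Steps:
a(F, V) = 2 (a(F, V) = 0 + 2 = 2)
y = -2 (y = -1*2 = -2)
((-248 - 175)*(-193 - 10))*y = ((-248 - 175)*(-193 - 10))*(-2) = -423*(-203)*(-2) = 85869*(-2) = -171738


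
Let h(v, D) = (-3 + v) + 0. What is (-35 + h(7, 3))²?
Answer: 961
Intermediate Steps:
h(v, D) = -3 + v
(-35 + h(7, 3))² = (-35 + (-3 + 7))² = (-35 + 4)² = (-31)² = 961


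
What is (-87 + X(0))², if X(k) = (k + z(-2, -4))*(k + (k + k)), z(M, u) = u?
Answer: 7569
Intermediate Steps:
X(k) = 3*k*(-4 + k) (X(k) = (k - 4)*(k + (k + k)) = (-4 + k)*(k + 2*k) = (-4 + k)*(3*k) = 3*k*(-4 + k))
(-87 + X(0))² = (-87 + 3*0*(-4 + 0))² = (-87 + 3*0*(-4))² = (-87 + 0)² = (-87)² = 7569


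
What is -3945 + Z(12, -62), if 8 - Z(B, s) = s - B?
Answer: -3863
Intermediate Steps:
Z(B, s) = 8 + B - s (Z(B, s) = 8 - (s - B) = 8 + (B - s) = 8 + B - s)
-3945 + Z(12, -62) = -3945 + (8 + 12 - 1*(-62)) = -3945 + (8 + 12 + 62) = -3945 + 82 = -3863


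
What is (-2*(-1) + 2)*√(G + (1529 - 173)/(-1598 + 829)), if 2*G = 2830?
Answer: 4*√835733051/769 ≈ 150.37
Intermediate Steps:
G = 1415 (G = (½)*2830 = 1415)
(-2*(-1) + 2)*√(G + (1529 - 173)/(-1598 + 829)) = (-2*(-1) + 2)*√(1415 + (1529 - 173)/(-1598 + 829)) = (2 + 2)*√(1415 + 1356/(-769)) = 4*√(1415 + 1356*(-1/769)) = 4*√(1415 - 1356/769) = 4*√(1086779/769) = 4*(√835733051/769) = 4*√835733051/769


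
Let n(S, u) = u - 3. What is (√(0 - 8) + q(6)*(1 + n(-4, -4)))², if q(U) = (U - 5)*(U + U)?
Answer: 5176 - 288*I*√2 ≈ 5176.0 - 407.29*I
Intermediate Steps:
n(S, u) = -3 + u
q(U) = 2*U*(-5 + U) (q(U) = (-5 + U)*(2*U) = 2*U*(-5 + U))
(√(0 - 8) + q(6)*(1 + n(-4, -4)))² = (√(0 - 8) + (2*6*(-5 + 6))*(1 + (-3 - 4)))² = (√(-8) + (2*6*1)*(1 - 7))² = (2*I*√2 + 12*(-6))² = (2*I*√2 - 72)² = (-72 + 2*I*√2)²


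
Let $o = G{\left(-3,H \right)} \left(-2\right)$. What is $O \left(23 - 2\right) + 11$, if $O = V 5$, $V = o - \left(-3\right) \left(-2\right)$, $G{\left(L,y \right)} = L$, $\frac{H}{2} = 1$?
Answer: $11$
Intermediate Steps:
$H = 2$ ($H = 2 \cdot 1 = 2$)
$o = 6$ ($o = \left(-3\right) \left(-2\right) = 6$)
$V = 0$ ($V = 6 - \left(-3\right) \left(-2\right) = 6 - 6 = 0$)
$O = 0$ ($O = 0 \cdot 5 = 0$)
$O \left(23 - 2\right) + 11 = 0 \left(23 - 2\right) + 11 = 0 \cdot 21 + 11 = 0 + 11 = 11$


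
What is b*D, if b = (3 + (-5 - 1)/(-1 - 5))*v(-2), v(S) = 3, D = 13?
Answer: 156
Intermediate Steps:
b = 12 (b = (3 + (-5 - 1)/(-1 - 5))*3 = (3 - 6/(-6))*3 = (3 - 6*(-⅙))*3 = (3 + 1)*3 = 4*3 = 12)
b*D = 12*13 = 156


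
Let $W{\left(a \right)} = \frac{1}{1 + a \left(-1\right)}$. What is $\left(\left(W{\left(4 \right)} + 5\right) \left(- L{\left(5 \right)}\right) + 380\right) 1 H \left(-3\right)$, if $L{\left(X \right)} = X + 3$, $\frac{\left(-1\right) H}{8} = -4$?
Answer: $-32896$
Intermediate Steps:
$H = 32$ ($H = \left(-8\right) \left(-4\right) = 32$)
$W{\left(a \right)} = \frac{1}{1 - a}$
$L{\left(X \right)} = 3 + X$
$\left(\left(W{\left(4 \right)} + 5\right) \left(- L{\left(5 \right)}\right) + 380\right) 1 H \left(-3\right) = \left(\left(- \frac{1}{-1 + 4} + 5\right) \left(- (3 + 5)\right) + 380\right) 1 \cdot 32 \left(-3\right) = \left(\left(- \frac{1}{3} + 5\right) \left(\left(-1\right) 8\right) + 380\right) 32 \left(-3\right) = \left(\left(\left(-1\right) \frac{1}{3} + 5\right) \left(-8\right) + 380\right) \left(-96\right) = \left(\left(- \frac{1}{3} + 5\right) \left(-8\right) + 380\right) \left(-96\right) = \left(\frac{14}{3} \left(-8\right) + 380\right) \left(-96\right) = \left(- \frac{112}{3} + 380\right) \left(-96\right) = \frac{1028}{3} \left(-96\right) = -32896$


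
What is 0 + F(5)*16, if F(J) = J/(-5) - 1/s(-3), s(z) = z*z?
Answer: -160/9 ≈ -17.778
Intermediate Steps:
s(z) = z²
F(J) = -⅑ - J/5 (F(J) = J/(-5) - 1/((-3)²) = J*(-⅕) - 1/9 = -J/5 - 1*⅑ = -J/5 - ⅑ = -⅑ - J/5)
0 + F(5)*16 = 0 + (-⅑ - ⅕*5)*16 = 0 + (-⅑ - 1)*16 = 0 - 10/9*16 = 0 - 160/9 = -160/9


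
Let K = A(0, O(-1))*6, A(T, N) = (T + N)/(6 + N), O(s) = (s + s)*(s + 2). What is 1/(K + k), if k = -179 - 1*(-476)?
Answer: 1/294 ≈ 0.0034014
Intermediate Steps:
O(s) = 2*s*(2 + s) (O(s) = (2*s)*(2 + s) = 2*s*(2 + s))
k = 297 (k = -179 + 476 = 297)
A(T, N) = (N + T)/(6 + N)
K = -3 (K = ((2*(-1)*(2 - 1) + 0)/(6 + 2*(-1)*(2 - 1)))*6 = ((2*(-1)*1 + 0)/(6 + 2*(-1)*1))*6 = ((-2 + 0)/(6 - 2))*6 = (-2/4)*6 = ((1/4)*(-2))*6 = -1/2*6 = -3)
1/(K + k) = 1/(-3 + 297) = 1/294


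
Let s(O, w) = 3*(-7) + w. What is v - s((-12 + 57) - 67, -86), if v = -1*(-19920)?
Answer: 20027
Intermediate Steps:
s(O, w) = -21 + w
v = 19920
v - s((-12 + 57) - 67, -86) = 19920 - (-21 - 86) = 19920 - 1*(-107) = 19920 + 107 = 20027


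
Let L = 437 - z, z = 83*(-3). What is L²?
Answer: 470596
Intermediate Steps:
z = -249
L = 686 (L = 437 - 1*(-249) = 437 + 249 = 686)
L² = 686² = 470596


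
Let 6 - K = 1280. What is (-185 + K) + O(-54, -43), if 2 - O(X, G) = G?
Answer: -1414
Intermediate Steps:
K = -1274 (K = 6 - 1*1280 = 6 - 1280 = -1274)
O(X, G) = 2 - G
(-185 + K) + O(-54, -43) = (-185 - 1274) + (2 - 1*(-43)) = -1459 + (2 + 43) = -1459 + 45 = -1414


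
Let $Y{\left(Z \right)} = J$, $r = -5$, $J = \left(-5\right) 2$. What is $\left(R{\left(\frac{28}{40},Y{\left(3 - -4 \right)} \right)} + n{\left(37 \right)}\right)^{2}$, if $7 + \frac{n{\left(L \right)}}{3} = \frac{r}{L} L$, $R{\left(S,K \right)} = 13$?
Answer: $529$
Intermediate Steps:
$J = -10$
$Y{\left(Z \right)} = -10$
$n{\left(L \right)} = -36$ ($n{\left(L \right)} = -21 + 3 - \frac{5}{L} L = -21 + 3 \left(-5\right) = -21 - 15 = -36$)
$\left(R{\left(\frac{28}{40},Y{\left(3 - -4 \right)} \right)} + n{\left(37 \right)}\right)^{2} = \left(13 - 36\right)^{2} = \left(-23\right)^{2} = 529$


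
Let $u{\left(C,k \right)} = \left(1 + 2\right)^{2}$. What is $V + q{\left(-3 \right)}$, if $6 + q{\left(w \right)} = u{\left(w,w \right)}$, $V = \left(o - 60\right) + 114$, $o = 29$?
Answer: $86$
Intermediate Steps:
$V = 83$ ($V = \left(29 - 60\right) + 114 = -31 + 114 = 83$)
$u{\left(C,k \right)} = 9$ ($u{\left(C,k \right)} = 3^{2} = 9$)
$q{\left(w \right)} = 3$ ($q{\left(w \right)} = -6 + 9 = 3$)
$V + q{\left(-3 \right)} = 83 + 3 = 86$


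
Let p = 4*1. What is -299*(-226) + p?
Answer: 67578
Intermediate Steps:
p = 4
-299*(-226) + p = -299*(-226) + 4 = 67574 + 4 = 67578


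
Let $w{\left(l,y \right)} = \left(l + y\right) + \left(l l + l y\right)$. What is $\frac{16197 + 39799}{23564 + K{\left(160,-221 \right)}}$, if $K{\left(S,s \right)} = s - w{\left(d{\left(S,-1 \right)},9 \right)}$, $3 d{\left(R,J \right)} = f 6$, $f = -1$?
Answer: $\frac{27998}{11675} \approx 2.3981$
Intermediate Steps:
$d{\left(R,J \right)} = -2$ ($d{\left(R,J \right)} = \frac{\left(-1\right) 6}{3} = \frac{1}{3} \left(-6\right) = -2$)
$w{\left(l,y \right)} = l + y + l^{2} + l y$ ($w{\left(l,y \right)} = \left(l + y\right) + \left(l^{2} + l y\right) = l + y + l^{2} + l y$)
$K{\left(S,s \right)} = 7 + s$ ($K{\left(S,s \right)} = s - \left(-2 + 9 + \left(-2\right)^{2} - 18\right) = s - \left(-2 + 9 + 4 - 18\right) = s - -7 = s + 7 = 7 + s$)
$\frac{16197 + 39799}{23564 + K{\left(160,-221 \right)}} = \frac{16197 + 39799}{23564 + \left(7 - 221\right)} = \frac{55996}{23564 - 214} = \frac{55996}{23350} = 55996 \cdot \frac{1}{23350} = \frac{27998}{11675}$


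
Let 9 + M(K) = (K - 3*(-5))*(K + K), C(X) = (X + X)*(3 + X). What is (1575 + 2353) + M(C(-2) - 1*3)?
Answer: 3807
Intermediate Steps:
C(X) = 2*X*(3 + X) (C(X) = (2*X)*(3 + X) = 2*X*(3 + X))
M(K) = -9 + 2*K*(15 + K) (M(K) = -9 + (K - 3*(-5))*(K + K) = -9 + (K + 15)*(2*K) = -9 + (15 + K)*(2*K) = -9 + 2*K*(15 + K))
(1575 + 2353) + M(C(-2) - 1*3) = (1575 + 2353) + (-9 + 2*(2*(-2)*(3 - 2) - 1*3)² + 30*(2*(-2)*(3 - 2) - 1*3)) = 3928 + (-9 + 2*(2*(-2)*1 - 3)² + 30*(2*(-2)*1 - 3)) = 3928 + (-9 + 2*(-4 - 3)² + 30*(-4 - 3)) = 3928 + (-9 + 2*(-7)² + 30*(-7)) = 3928 + (-9 + 2*49 - 210) = 3928 + (-9 + 98 - 210) = 3928 - 121 = 3807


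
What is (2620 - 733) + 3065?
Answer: 4952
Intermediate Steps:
(2620 - 733) + 3065 = 1887 + 3065 = 4952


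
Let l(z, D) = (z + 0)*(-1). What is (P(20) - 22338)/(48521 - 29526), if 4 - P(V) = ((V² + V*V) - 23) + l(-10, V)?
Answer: -23121/18995 ≈ -1.2172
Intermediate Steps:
l(z, D) = -z (l(z, D) = z*(-1) = -z)
P(V) = 17 - 2*V² (P(V) = 4 - (((V² + V*V) - 23) - 1*(-10)) = 4 - (((V² + V²) - 23) + 10) = 4 - ((2*V² - 23) + 10) = 4 - ((-23 + 2*V²) + 10) = 4 - (-13 + 2*V²) = 4 + (13 - 2*V²) = 17 - 2*V²)
(P(20) - 22338)/(48521 - 29526) = ((17 - 2*20²) - 22338)/(48521 - 29526) = ((17 - 2*400) - 22338)/18995 = ((17 - 800) - 22338)*(1/18995) = (-783 - 22338)*(1/18995) = -23121*1/18995 = -23121/18995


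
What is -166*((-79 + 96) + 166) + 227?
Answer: -30151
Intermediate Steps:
-166*((-79 + 96) + 166) + 227 = -166*(17 + 166) + 227 = -166*183 + 227 = -30378 + 227 = -30151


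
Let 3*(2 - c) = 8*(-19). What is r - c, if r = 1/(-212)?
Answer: -33499/636 ≈ -52.671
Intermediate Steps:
c = 158/3 (c = 2 - 8*(-19)/3 = 2 - ⅓*(-152) = 2 + 152/3 = 158/3 ≈ 52.667)
r = -1/212 ≈ -0.0047170
r - c = -1/212 - 1*158/3 = -1/212 - 158/3 = -33499/636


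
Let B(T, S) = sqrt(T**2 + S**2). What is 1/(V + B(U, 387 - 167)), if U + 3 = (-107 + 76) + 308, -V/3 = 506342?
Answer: -759513/1153719932600 - sqrt(30869)/1153719932600 ≈ -6.5847e-7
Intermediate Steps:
V = -1519026 (V = -3*506342 = -1519026)
U = 274 (U = -3 + ((-107 + 76) + 308) = -3 + (-31 + 308) = -3 + 277 = 274)
B(T, S) = sqrt(S**2 + T**2)
1/(V + B(U, 387 - 167)) = 1/(-1519026 + sqrt((387 - 167)**2 + 274**2)) = 1/(-1519026 + sqrt(220**2 + 75076)) = 1/(-1519026 + sqrt(48400 + 75076)) = 1/(-1519026 + sqrt(123476)) = 1/(-1519026 + 2*sqrt(30869))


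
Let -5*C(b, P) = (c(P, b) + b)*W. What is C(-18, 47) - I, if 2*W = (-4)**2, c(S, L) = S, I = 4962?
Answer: -25042/5 ≈ -5008.4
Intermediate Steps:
W = 8 (W = (1/2)*(-4)**2 = (1/2)*16 = 8)
C(b, P) = -8*P/5 - 8*b/5 (C(b, P) = -(P + b)*8/5 = -(8*P + 8*b)/5 = -8*P/5 - 8*b/5)
C(-18, 47) - I = (-8/5*47 - 8/5*(-18)) - 1*4962 = (-376/5 + 144/5) - 4962 = -232/5 - 4962 = -25042/5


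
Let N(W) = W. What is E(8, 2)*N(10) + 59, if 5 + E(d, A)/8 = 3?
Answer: -101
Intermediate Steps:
E(d, A) = -16 (E(d, A) = -40 + 8*3 = -40 + 24 = -16)
E(8, 2)*N(10) + 59 = -16*10 + 59 = -160 + 59 = -101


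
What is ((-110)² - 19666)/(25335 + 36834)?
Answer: -2522/20723 ≈ -0.12170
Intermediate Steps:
((-110)² - 19666)/(25335 + 36834) = (12100 - 19666)/62169 = -7566*1/62169 = -2522/20723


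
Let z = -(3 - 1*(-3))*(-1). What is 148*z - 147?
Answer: 741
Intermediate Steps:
z = 6 (z = -(3 + 3)*(-1) = -1*6*(-1) = -6*(-1) = 6)
148*z - 147 = 148*6 - 147 = 888 - 147 = 741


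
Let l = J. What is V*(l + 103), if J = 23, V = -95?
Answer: -11970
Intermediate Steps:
l = 23
V*(l + 103) = -95*(23 + 103) = -95*126 = -11970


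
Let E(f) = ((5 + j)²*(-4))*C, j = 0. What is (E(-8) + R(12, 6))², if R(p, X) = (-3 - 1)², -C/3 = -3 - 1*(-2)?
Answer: 80656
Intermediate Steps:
C = 3 (C = -3*(-3 - 1*(-2)) = -3*(-3 + 2) = -3*(-1) = 3)
R(p, X) = 16 (R(p, X) = (-4)² = 16)
E(f) = -300 (E(f) = ((5 + 0)²*(-4))*3 = (5²*(-4))*3 = (25*(-4))*3 = -100*3 = -300)
(E(-8) + R(12, 6))² = (-300 + 16)² = (-284)² = 80656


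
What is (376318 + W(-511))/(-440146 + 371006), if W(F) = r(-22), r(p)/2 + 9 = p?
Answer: -94064/17285 ≈ -5.4419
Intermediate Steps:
r(p) = -18 + 2*p
W(F) = -62 (W(F) = -18 + 2*(-22) = -18 - 44 = -62)
(376318 + W(-511))/(-440146 + 371006) = (376318 - 62)/(-440146 + 371006) = 376256/(-69140) = 376256*(-1/69140) = -94064/17285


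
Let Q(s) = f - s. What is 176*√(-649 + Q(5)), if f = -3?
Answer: 528*I*√73 ≈ 4511.2*I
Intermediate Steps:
Q(s) = -3 - s
176*√(-649 + Q(5)) = 176*√(-649 + (-3 - 1*5)) = 176*√(-649 + (-3 - 5)) = 176*√(-649 - 8) = 176*√(-657) = 176*(3*I*√73) = 528*I*√73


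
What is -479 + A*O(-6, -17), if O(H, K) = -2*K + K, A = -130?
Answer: -2689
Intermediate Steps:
O(H, K) = -K
-479 + A*O(-6, -17) = -479 - (-130)*(-17) = -479 - 130*17 = -479 - 2210 = -2689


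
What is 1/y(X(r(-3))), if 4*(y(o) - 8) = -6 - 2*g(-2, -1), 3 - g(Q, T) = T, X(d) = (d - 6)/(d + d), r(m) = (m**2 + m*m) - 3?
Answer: 2/9 ≈ 0.22222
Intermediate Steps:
r(m) = -3 + 2*m**2 (r(m) = (m**2 + m**2) - 3 = 2*m**2 - 3 = -3 + 2*m**2)
X(d) = (-6 + d)/(2*d) (X(d) = (-6 + d)/((2*d)) = (-6 + d)*(1/(2*d)) = (-6 + d)/(2*d))
g(Q, T) = 3 - T
y(o) = 9/2 (y(o) = 8 + (-6 - 2*(3 - 1*(-1)))/4 = 8 + (-6 - 2*(3 + 1))/4 = 8 + (-6 - 2*4)/4 = 8 + (-6 - 8)/4 = 8 + (1/4)*(-14) = 8 - 7/2 = 9/2)
1/y(X(r(-3))) = 1/(9/2) = 2/9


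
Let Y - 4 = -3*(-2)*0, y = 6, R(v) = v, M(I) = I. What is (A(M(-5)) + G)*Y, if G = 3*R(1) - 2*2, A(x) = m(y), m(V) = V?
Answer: 20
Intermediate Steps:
Y = 4 (Y = 4 - 3*(-2)*0 = 4 + 6*0 = 4 + 0 = 4)
A(x) = 6
G = -1 (G = 3*1 - 2*2 = 3 - 4 = -1)
(A(M(-5)) + G)*Y = (6 - 1)*4 = 5*4 = 20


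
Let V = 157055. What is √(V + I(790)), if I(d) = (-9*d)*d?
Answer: I*√5459845 ≈ 2336.6*I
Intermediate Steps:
I(d) = -9*d²
√(V + I(790)) = √(157055 - 9*790²) = √(157055 - 9*624100) = √(157055 - 5616900) = √(-5459845) = I*√5459845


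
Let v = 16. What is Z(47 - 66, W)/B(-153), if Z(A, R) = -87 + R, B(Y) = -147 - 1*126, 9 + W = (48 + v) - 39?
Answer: 71/273 ≈ 0.26007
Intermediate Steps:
W = 16 (W = -9 + ((48 + 16) - 39) = -9 + (64 - 39) = -9 + 25 = 16)
B(Y) = -273 (B(Y) = -147 - 126 = -273)
Z(47 - 66, W)/B(-153) = (-87 + 16)/(-273) = -71*(-1/273) = 71/273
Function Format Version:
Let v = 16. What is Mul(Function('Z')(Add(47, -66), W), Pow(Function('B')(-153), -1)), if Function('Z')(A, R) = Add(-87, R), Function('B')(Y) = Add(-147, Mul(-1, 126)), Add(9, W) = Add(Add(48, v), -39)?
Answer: Rational(71, 273) ≈ 0.26007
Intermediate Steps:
W = 16 (W = Add(-9, Add(Add(48, 16), -39)) = Add(-9, Add(64, -39)) = Add(-9, 25) = 16)
Function('B')(Y) = -273 (Function('B')(Y) = Add(-147, -126) = -273)
Mul(Function('Z')(Add(47, -66), W), Pow(Function('B')(-153), -1)) = Mul(Add(-87, 16), Pow(-273, -1)) = Mul(-71, Rational(-1, 273)) = Rational(71, 273)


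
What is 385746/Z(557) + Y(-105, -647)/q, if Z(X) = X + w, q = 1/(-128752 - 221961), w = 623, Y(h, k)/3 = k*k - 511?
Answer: -259539354664107/590 ≈ -4.3990e+11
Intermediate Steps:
Y(h, k) = -1533 + 3*k² (Y(h, k) = 3*(k*k - 511) = 3*(k² - 511) = 3*(-511 + k²) = -1533 + 3*k²)
q = -1/350713 (q = 1/(-350713) = -1/350713 ≈ -2.8513e-6)
Z(X) = 623 + X (Z(X) = X + 623 = 623 + X)
385746/Z(557) + Y(-105, -647)/q = 385746/(623 + 557) + (-1533 + 3*(-647)²)/(-1/350713) = 385746/1180 + (-1533 + 3*418609)*(-350713) = 385746*(1/1180) + (-1533 + 1255827)*(-350713) = 192873/590 + 1254294*(-350713) = 192873/590 - 439897211622 = -259539354664107/590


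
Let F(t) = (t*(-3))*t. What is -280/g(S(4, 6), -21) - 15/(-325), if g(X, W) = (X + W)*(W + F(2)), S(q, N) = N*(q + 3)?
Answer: 2897/6435 ≈ 0.45019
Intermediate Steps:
F(t) = -3*t² (F(t) = (-3*t)*t = -3*t²)
S(q, N) = N*(3 + q)
g(X, W) = (-12 + W)*(W + X) (g(X, W) = (X + W)*(W - 3*2²) = (W + X)*(W - 3*4) = (W + X)*(W - 12) = (W + X)*(-12 + W) = (-12 + W)*(W + X))
-280/g(S(4, 6), -21) - 15/(-325) = -280/((-21)² - 12*(-21) - 72*(3 + 4) - 126*(3 + 4)) - 15/(-325) = -280/(441 + 252 - 72*7 - 126*7) - 15*(-1/325) = -280/(441 + 252 - 12*42 - 21*42) + 3/65 = -280/(441 + 252 - 504 - 882) + 3/65 = -280/(-693) + 3/65 = -280*(-1/693) + 3/65 = 40/99 + 3/65 = 2897/6435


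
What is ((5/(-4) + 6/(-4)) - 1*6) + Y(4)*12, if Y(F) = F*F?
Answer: 733/4 ≈ 183.25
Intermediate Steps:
Y(F) = F**2
((5/(-4) + 6/(-4)) - 1*6) + Y(4)*12 = ((5/(-4) + 6/(-4)) - 1*6) + 4**2*12 = ((5*(-1/4) + 6*(-1/4)) - 6) + 16*12 = ((-5/4 - 3/2) - 6) + 192 = (-11/4 - 6) + 192 = -35/4 + 192 = 733/4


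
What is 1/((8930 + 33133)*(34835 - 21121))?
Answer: 1/576851982 ≈ 1.7335e-9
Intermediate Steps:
1/((8930 + 33133)*(34835 - 21121)) = 1/(42063*13714) = 1/576851982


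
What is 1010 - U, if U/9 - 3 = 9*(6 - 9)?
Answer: 1226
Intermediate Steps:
U = -216 (U = 27 + 9*(9*(6 - 9)) = 27 + 9*(9*(-3)) = 27 + 9*(-27) = 27 - 243 = -216)
1010 - U = 1010 - 1*(-216) = 1010 + 216 = 1226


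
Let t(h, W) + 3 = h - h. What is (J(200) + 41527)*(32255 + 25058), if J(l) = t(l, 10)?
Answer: 2379865012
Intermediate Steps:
t(h, W) = -3 (t(h, W) = -3 + (h - h) = -3 + 0 = -3)
J(l) = -3
(J(200) + 41527)*(32255 + 25058) = (-3 + 41527)*(32255 + 25058) = 41524*57313 = 2379865012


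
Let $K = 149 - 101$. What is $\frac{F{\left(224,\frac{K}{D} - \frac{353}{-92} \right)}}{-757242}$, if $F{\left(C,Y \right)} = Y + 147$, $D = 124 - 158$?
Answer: $- \frac{233701}{1184326488} \approx -0.00019733$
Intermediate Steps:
$D = -34$
$K = 48$
$F{\left(C,Y \right)} = 147 + Y$
$\frac{F{\left(224,\frac{K}{D} - \frac{353}{-92} \right)}}{-757242} = \frac{147 + \left(\frac{48}{-34} - \frac{353}{-92}\right)}{-757242} = \left(147 + \left(48 \left(- \frac{1}{34}\right) - - \frac{353}{92}\right)\right) \left(- \frac{1}{757242}\right) = \left(147 + \left(- \frac{24}{17} + \frac{353}{92}\right)\right) \left(- \frac{1}{757242}\right) = \left(147 + \frac{3793}{1564}\right) \left(- \frac{1}{757242}\right) = \frac{233701}{1564} \left(- \frac{1}{757242}\right) = - \frac{233701}{1184326488}$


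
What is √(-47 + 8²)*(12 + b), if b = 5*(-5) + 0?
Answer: -13*√17 ≈ -53.600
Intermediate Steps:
b = -25 (b = -25 + 0 = -25)
√(-47 + 8²)*(12 + b) = √(-47 + 8²)*(12 - 25) = √(-47 + 64)*(-13) = √17*(-13) = -13*√17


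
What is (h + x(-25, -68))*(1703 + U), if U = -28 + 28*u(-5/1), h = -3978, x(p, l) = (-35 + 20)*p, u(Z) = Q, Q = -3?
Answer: -5732373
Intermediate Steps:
u(Z) = -3
x(p, l) = -15*p
U = -112 (U = -28 + 28*(-3) = -28 - 84 = -112)
(h + x(-25, -68))*(1703 + U) = (-3978 - 15*(-25))*(1703 - 112) = (-3978 + 375)*1591 = -3603*1591 = -5732373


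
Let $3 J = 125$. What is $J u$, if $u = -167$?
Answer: $- \frac{20875}{3} \approx -6958.3$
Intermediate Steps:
$J = \frac{125}{3}$ ($J = \frac{1}{3} \cdot 125 = \frac{125}{3} \approx 41.667$)
$J u = \frac{125}{3} \left(-167\right) = - \frac{20875}{3}$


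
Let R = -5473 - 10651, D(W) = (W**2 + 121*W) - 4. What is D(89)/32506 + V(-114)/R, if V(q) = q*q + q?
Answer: -29362307/131031686 ≈ -0.22409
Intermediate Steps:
D(W) = -4 + W**2 + 121*W
V(q) = q + q**2 (V(q) = q**2 + q = q + q**2)
R = -16124
D(89)/32506 + V(-114)/R = (-4 + 89**2 + 121*89)/32506 - 114*(1 - 114)/(-16124) = (-4 + 7921 + 10769)*(1/32506) - 114*(-113)*(-1/16124) = 18686*(1/32506) + 12882*(-1/16124) = 9343/16253 - 6441/8062 = -29362307/131031686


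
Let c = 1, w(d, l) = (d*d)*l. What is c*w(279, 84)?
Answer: 6538644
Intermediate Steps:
w(d, l) = l*d² (w(d, l) = d²*l = l*d²)
c*w(279, 84) = 1*(84*279²) = 1*(84*77841) = 1*6538644 = 6538644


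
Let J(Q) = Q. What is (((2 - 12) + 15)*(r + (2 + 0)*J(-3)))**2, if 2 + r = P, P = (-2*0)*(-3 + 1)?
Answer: 1600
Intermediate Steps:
P = 0 (P = 0*(-2) = 0)
r = -2 (r = -2 + 0 = -2)
(((2 - 12) + 15)*(r + (2 + 0)*J(-3)))**2 = (((2 - 12) + 15)*(-2 + (2 + 0)*(-3)))**2 = ((-10 + 15)*(-2 + 2*(-3)))**2 = (5*(-2 - 6))**2 = (5*(-8))**2 = (-40)**2 = 1600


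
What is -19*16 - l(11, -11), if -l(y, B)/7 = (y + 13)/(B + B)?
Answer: -3428/11 ≈ -311.64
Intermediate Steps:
l(y, B) = -7*(13 + y)/(2*B) (l(y, B) = -7*(y + 13)/(B + B) = -7*(13 + y)/(2*B))
-19*16 - l(11, -11) = -19*16 - 7*(-13 - 1*11)/(2*(-11)) = -304 - 7*(-1)*(-13 - 11)/(2*11) = -304 - 7*(-1)*(-24)/(2*11) = -304 - 1*84/11 = -304 - 84/11 = -3428/11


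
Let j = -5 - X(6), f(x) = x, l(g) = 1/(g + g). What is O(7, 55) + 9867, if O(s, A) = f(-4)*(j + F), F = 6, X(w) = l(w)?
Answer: 29590/3 ≈ 9863.3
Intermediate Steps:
l(g) = 1/(2*g)
X(w) = 1/(2*w)
j = -61/12 (j = -5 - 1/(2*6) = -5 - 1*1/12 = -5 - 1/12 = -61/12 ≈ -5.0833)
O(s, A) = -11/3 (O(s, A) = -4*(-61/12 + 6) = -4*11/12 = -11/3)
O(7, 55) + 9867 = -11/3 + 9867 = 29590/3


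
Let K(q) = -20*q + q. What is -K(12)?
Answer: 228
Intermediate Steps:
K(q) = -19*q
-K(12) = -(-19)*12 = -1*(-228) = 228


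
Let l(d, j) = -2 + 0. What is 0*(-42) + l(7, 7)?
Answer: -2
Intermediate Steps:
l(d, j) = -2
0*(-42) + l(7, 7) = 0*(-42) - 2 = 0 - 2 = -2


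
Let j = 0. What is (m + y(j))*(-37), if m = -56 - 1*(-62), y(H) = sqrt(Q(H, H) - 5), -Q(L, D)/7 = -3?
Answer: -370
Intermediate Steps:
Q(L, D) = 21 (Q(L, D) = -7*(-3) = 21)
y(H) = 4 (y(H) = sqrt(21 - 5) = sqrt(16) = 4)
m = 6 (m = -56 + 62 = 6)
(m + y(j))*(-37) = (6 + 4)*(-37) = 10*(-37) = -370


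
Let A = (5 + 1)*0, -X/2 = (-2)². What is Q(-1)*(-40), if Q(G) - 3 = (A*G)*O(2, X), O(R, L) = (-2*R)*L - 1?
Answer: -120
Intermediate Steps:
X = -8 (X = -2*(-2)² = -2*4 = -8)
O(R, L) = -1 - 2*L*R (O(R, L) = -2*L*R - 1 = -1 - 2*L*R)
A = 0 (A = 6*0 = 0)
Q(G) = 3 (Q(G) = 3 + (0*G)*(-1 - 2*(-8)*2) = 3 + 0*(-1 + 32) = 3 + 0*31 = 3 + 0 = 3)
Q(-1)*(-40) = 3*(-40) = -120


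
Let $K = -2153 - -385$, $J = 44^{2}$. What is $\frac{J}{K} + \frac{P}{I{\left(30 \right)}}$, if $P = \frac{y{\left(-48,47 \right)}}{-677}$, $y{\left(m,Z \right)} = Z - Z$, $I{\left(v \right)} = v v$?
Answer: $- \frac{242}{221} \approx -1.095$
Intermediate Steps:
$I{\left(v \right)} = v^{2}$
$J = 1936$
$y{\left(m,Z \right)} = 0$
$K = -1768$ ($K = -2153 + 385 = -1768$)
$P = 0$ ($P = \frac{0}{-677} = 0 \left(- \frac{1}{677}\right) = 0$)
$\frac{J}{K} + \frac{P}{I{\left(30 \right)}} = \frac{1936}{-1768} + \frac{0}{30^{2}} = 1936 \left(- \frac{1}{1768}\right) + \frac{0}{900} = - \frac{242}{221} + 0 \cdot \frac{1}{900} = - \frac{242}{221} + 0 = - \frac{242}{221}$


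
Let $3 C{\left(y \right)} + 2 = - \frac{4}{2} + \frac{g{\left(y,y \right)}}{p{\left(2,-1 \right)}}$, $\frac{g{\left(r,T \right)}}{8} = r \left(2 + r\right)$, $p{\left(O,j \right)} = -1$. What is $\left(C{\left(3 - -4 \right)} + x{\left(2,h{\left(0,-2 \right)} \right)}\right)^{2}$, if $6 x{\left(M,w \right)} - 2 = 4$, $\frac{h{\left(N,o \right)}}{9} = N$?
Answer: $\frac{255025}{9} \approx 28336.0$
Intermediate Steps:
$h{\left(N,o \right)} = 9 N$
$x{\left(M,w \right)} = 1$ ($x{\left(M,w \right)} = \frac{1}{3} + \frac{1}{6} \cdot 4 = \frac{1}{3} + \frac{2}{3} = 1$)
$g{\left(r,T \right)} = 8 r \left(2 + r\right)$
$C{\left(y \right)} = - \frac{4}{3} - \frac{8 y \left(2 + y\right)}{3}$ ($C{\left(y \right)} = - \frac{2}{3} + \frac{- \frac{4}{2} + \frac{8 y \left(2 + y\right)}{-1}}{3} = - \frac{2}{3} + \frac{\left(-4\right) \frac{1}{2} + 8 y \left(2 + y\right) \left(-1\right)}{3} = - \frac{2}{3} + \frac{-2 - 8 y \left(2 + y\right)}{3} = - \frac{2}{3} - \left(\frac{2}{3} + \frac{8 y \left(2 + y\right)}{3}\right) = - \frac{4}{3} - \frac{8 y \left(2 + y\right)}{3}$)
$\left(C{\left(3 - -4 \right)} + x{\left(2,h{\left(0,-2 \right)} \right)}\right)^{2} = \left(\left(- \frac{4}{3} - \frac{8 \left(3 - -4\right) \left(2 + \left(3 - -4\right)\right)}{3}\right) + 1\right)^{2} = \left(\left(- \frac{4}{3} - \frac{8 \left(3 + 4\right) \left(2 + \left(3 + 4\right)\right)}{3}\right) + 1\right)^{2} = \left(\left(- \frac{4}{3} - \frac{56 \left(2 + 7\right)}{3}\right) + 1\right)^{2} = \left(\left(- \frac{4}{3} - \frac{56}{3} \cdot 9\right) + 1\right)^{2} = \left(\left(- \frac{4}{3} - 168\right) + 1\right)^{2} = \left(- \frac{508}{3} + 1\right)^{2} = \left(- \frac{505}{3}\right)^{2} = \frac{255025}{9}$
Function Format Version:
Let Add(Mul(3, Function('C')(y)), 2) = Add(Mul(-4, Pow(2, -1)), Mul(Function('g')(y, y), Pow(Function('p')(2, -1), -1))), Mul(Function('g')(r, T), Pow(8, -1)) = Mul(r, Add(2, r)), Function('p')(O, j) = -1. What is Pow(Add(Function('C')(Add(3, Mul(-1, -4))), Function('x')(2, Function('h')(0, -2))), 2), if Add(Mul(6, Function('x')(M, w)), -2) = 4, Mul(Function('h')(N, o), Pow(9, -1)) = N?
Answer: Rational(255025, 9) ≈ 28336.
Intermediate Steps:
Function('h')(N, o) = Mul(9, N)
Function('x')(M, w) = 1 (Function('x')(M, w) = Add(Rational(1, 3), Mul(Rational(1, 6), 4)) = Add(Rational(1, 3), Rational(2, 3)) = 1)
Function('g')(r, T) = Mul(8, r, Add(2, r)) (Function('g')(r, T) = Mul(8, Mul(r, Add(2, r))) = Mul(8, r, Add(2, r)))
Function('C')(y) = Add(Rational(-4, 3), Mul(Rational(-8, 3), y, Add(2, y))) (Function('C')(y) = Add(Rational(-2, 3), Mul(Rational(1, 3), Add(Mul(-4, Pow(2, -1)), Mul(Mul(8, y, Add(2, y)), Pow(-1, -1))))) = Add(Rational(-2, 3), Mul(Rational(1, 3), Add(Mul(-4, Rational(1, 2)), Mul(Mul(8, y, Add(2, y)), -1)))) = Add(Rational(-2, 3), Mul(Rational(1, 3), Add(-2, Mul(-8, y, Add(2, y))))) = Add(Rational(-2, 3), Add(Rational(-2, 3), Mul(Rational(-8, 3), y, Add(2, y)))) = Add(Rational(-4, 3), Mul(Rational(-8, 3), y, Add(2, y))))
Pow(Add(Function('C')(Add(3, Mul(-1, -4))), Function('x')(2, Function('h')(0, -2))), 2) = Pow(Add(Add(Rational(-4, 3), Mul(Rational(-8, 3), Add(3, Mul(-1, -4)), Add(2, Add(3, Mul(-1, -4))))), 1), 2) = Pow(Add(Add(Rational(-4, 3), Mul(Rational(-8, 3), Add(3, 4), Add(2, Add(3, 4)))), 1), 2) = Pow(Add(Add(Rational(-4, 3), Mul(Rational(-8, 3), 7, Add(2, 7))), 1), 2) = Pow(Add(Add(Rational(-4, 3), Mul(Rational(-8, 3), 7, 9)), 1), 2) = Pow(Add(Add(Rational(-4, 3), -168), 1), 2) = Pow(Add(Rational(-508, 3), 1), 2) = Pow(Rational(-505, 3), 2) = Rational(255025, 9)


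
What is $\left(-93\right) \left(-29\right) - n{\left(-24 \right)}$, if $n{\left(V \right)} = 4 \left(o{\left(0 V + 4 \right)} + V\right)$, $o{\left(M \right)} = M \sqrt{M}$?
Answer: $2761$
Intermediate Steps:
$o{\left(M \right)} = M^{\frac{3}{2}}$
$n{\left(V \right)} = 32 + 4 V$ ($n{\left(V \right)} = 4 \left(\left(0 V + 4\right)^{\frac{3}{2}} + V\right) = 4 \left(\left(0 + 4\right)^{\frac{3}{2}} + V\right) = 4 \left(4^{\frac{3}{2}} + V\right) = 4 \left(8 + V\right) = 32 + 4 V$)
$\left(-93\right) \left(-29\right) - n{\left(-24 \right)} = \left(-93\right) \left(-29\right) - \left(32 + 4 \left(-24\right)\right) = 2697 - \left(32 - 96\right) = 2697 - -64 = 2697 + 64 = 2761$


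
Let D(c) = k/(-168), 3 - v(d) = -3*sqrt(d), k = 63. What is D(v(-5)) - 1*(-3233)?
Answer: 25861/8 ≈ 3232.6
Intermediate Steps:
v(d) = 3 + 3*sqrt(d) (v(d) = 3 - (-3)*sqrt(d) = 3 + 3*sqrt(d))
D(c) = -3/8 (D(c) = 63/(-168) = 63*(-1/168) = -3/8)
D(v(-5)) - 1*(-3233) = -3/8 - 1*(-3233) = -3/8 + 3233 = 25861/8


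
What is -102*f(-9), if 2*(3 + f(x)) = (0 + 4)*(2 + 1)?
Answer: -306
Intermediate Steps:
f(x) = 3 (f(x) = -3 + ((0 + 4)*(2 + 1))/2 = -3 + (4*3)/2 = -3 + (½)*12 = -3 + 6 = 3)
-102*f(-9) = -102*3 = -306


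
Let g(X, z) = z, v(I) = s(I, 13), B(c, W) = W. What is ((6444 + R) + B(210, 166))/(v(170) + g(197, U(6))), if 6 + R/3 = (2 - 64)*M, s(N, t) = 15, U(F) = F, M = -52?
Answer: 16264/21 ≈ 774.48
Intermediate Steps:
v(I) = 15
R = 9654 (R = -18 + 3*((2 - 64)*(-52)) = -18 + 3*(-62*(-52)) = -18 + 3*3224 = -18 + 9672 = 9654)
((6444 + R) + B(210, 166))/(v(170) + g(197, U(6))) = ((6444 + 9654) + 166)/(15 + 6) = (16098 + 166)/21 = 16264*(1/21) = 16264/21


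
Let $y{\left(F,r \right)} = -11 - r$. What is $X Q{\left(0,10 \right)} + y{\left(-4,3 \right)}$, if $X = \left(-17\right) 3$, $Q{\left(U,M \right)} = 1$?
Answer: $-65$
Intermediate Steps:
$X = -51$
$X Q{\left(0,10 \right)} + y{\left(-4,3 \right)} = \left(-51\right) 1 - 14 = -51 - 14 = -65$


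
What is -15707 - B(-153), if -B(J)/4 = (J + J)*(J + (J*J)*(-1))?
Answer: 28824181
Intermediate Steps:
B(J) = -8*J*(J - J²) (B(J) = -4*(J + J)*(J + (J*J)*(-1)) = -4*2*J*(J + J²*(-1)) = -4*2*J*(J - J²) = -8*J*(J - J²))
-15707 - B(-153) = -15707 - 8*(-153)²*(-1 - 153) = -15707 - 8*23409*(-154) = -15707 - 1*(-28839888) = -15707 + 28839888 = 28824181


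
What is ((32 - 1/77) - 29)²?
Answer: 52900/5929 ≈ 8.9222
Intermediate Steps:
((32 - 1/77) - 29)² = (2463/77 - 29)² = (230/77)² = 52900/5929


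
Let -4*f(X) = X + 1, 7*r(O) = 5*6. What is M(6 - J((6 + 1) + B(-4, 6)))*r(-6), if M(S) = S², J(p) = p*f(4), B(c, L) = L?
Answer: 118815/56 ≈ 2121.7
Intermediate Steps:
r(O) = 30/7 (r(O) = (5*6)/7 = (⅐)*30 = 30/7)
f(X) = -¼ - X/4 (f(X) = -(X + 1)/4 = -(1 + X)/4 = -¼ - X/4)
J(p) = -5*p/4 (J(p) = p*(-¼ - ¼*4) = p*(-¼ - 1) = p*(-5/4) = -5*p/4)
M(6 - J((6 + 1) + B(-4, 6)))*r(-6) = (6 - (-5)*((6 + 1) + 6)/4)²*(30/7) = (6 - (-5)*(7 + 6)/4)²*(30/7) = (6 - (-5)*13/4)²*(30/7) = (6 - 1*(-65/4))²*(30/7) = (6 + 65/4)²*(30/7) = (89/4)²*(30/7) = (7921/16)*(30/7) = 118815/56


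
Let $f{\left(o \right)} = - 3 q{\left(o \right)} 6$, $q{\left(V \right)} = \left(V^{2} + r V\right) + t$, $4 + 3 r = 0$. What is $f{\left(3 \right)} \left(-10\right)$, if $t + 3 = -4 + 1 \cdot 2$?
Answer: $0$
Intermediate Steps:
$r = - \frac{4}{3}$ ($r = - \frac{4}{3} + \frac{1}{3} \cdot 0 = - \frac{4}{3} + 0 = - \frac{4}{3} \approx -1.3333$)
$t = -5$ ($t = -3 + \left(-4 + 1 \cdot 2\right) = -3 + \left(-4 + 2\right) = -3 - 2 = -5$)
$q{\left(V \right)} = -5 + V^{2} - \frac{4 V}{3}$ ($q{\left(V \right)} = \left(V^{2} - \frac{4 V}{3}\right) - 5 = -5 + V^{2} - \frac{4 V}{3}$)
$f{\left(o \right)} = 90 - 18 o^{2} + 24 o$ ($f{\left(o \right)} = - 3 \left(-5 + o^{2} - \frac{4 o}{3}\right) 6 = \left(15 - 3 o^{2} + 4 o\right) 6 = 90 - 18 o^{2} + 24 o$)
$f{\left(3 \right)} \left(-10\right) = \left(90 - 18 \cdot 3^{2} + 24 \cdot 3\right) \left(-10\right) = \left(90 - 162 + 72\right) \left(-10\right) = 0 \left(-10\right) = 0$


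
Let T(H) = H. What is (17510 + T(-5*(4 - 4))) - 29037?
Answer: -11527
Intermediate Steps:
(17510 + T(-5*(4 - 4))) - 29037 = (17510 - 5*(4 - 4)) - 29037 = (17510 - 5*0) - 29037 = (17510 + 0) - 29037 = 17510 - 29037 = -11527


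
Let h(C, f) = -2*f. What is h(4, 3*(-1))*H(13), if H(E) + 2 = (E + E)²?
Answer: 4044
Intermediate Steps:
H(E) = -2 + 4*E² (H(E) = -2 + (E + E)² = -2 + (2*E)² = -2 + 4*E²)
h(4, 3*(-1))*H(13) = (-6*(-1))*(-2 + 4*13²) = (-2*(-3))*(-2 + 4*169) = 6*(-2 + 676) = 6*674 = 4044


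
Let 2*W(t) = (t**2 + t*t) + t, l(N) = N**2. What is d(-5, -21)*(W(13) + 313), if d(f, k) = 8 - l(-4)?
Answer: -3908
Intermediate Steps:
d(f, k) = -8 (d(f, k) = 8 - 1*(-4)**2 = 8 - 1*16 = 8 - 16 = -8)
W(t) = t**2 + t/2 (W(t) = ((t**2 + t*t) + t)/2 = ((t**2 + t**2) + t)/2 = (2*t**2 + t)/2 = (t + 2*t**2)/2 = t**2 + t/2)
d(-5, -21)*(W(13) + 313) = -8*(13*(1/2 + 13) + 313) = -8*(13*(27/2) + 313) = -8*(351/2 + 313) = -8*977/2 = -3908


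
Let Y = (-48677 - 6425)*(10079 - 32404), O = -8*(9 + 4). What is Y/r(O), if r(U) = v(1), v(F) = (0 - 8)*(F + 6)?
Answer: -615076075/28 ≈ -2.1967e+7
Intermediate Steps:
O = -104 (O = -8*13 = -104)
v(F) = -48 - 8*F (v(F) = -8*(6 + F) = -48 - 8*F)
r(U) = -56 (r(U) = -48 - 8*1 = -48 - 8 = -56)
Y = 1230152150 (Y = -55102*(-22325) = 1230152150)
Y/r(O) = 1230152150/(-56) = 1230152150*(-1/56) = -615076075/28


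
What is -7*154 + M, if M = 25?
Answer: -1053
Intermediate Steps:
-7*154 + M = -7*154 + 25 = -1078 + 25 = -1053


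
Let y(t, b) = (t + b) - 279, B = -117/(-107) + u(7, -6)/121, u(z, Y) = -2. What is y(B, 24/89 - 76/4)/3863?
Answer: -341828679/4451269229 ≈ -0.076794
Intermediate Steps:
B = 13943/12947 (B = -117/(-107) - 2/121 = -117*(-1/107) - 2*1/121 = 117/107 - 2/121 = 13943/12947 ≈ 1.0769)
y(t, b) = -279 + b + t (y(t, b) = (b + t) - 279 = -279 + b + t)
y(B, 24/89 - 76/4)/3863 = (-279 + (24/89 - 76/4) + 13943/12947)/3863 = (-279 + (24*(1/89) - 76*¼) + 13943/12947)*(1/3863) = (-279 + (24/89 - 19) + 13943/12947)*(1/3863) = (-279 - 1667/89 + 13943/12947)*(1/3863) = -341828679/1152283*1/3863 = -341828679/4451269229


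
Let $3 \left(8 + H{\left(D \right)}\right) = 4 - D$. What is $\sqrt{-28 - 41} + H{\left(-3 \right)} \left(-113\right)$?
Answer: $\frac{1921}{3} + i \sqrt{69} \approx 640.33 + 8.3066 i$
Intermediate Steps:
$H{\left(D \right)} = - \frac{20}{3} - \frac{D}{3}$ ($H{\left(D \right)} = -8 + \frac{4 - D}{3} = -8 - \left(- \frac{4}{3} + \frac{D}{3}\right) = - \frac{20}{3} - \frac{D}{3}$)
$\sqrt{-28 - 41} + H{\left(-3 \right)} \left(-113\right) = \sqrt{-28 - 41} + \left(- \frac{20}{3} - -1\right) \left(-113\right) = \sqrt{-69} + \left(- \frac{20}{3} + 1\right) \left(-113\right) = i \sqrt{69} - - \frac{1921}{3} = i \sqrt{69} + \frac{1921}{3} = \frac{1921}{3} + i \sqrt{69}$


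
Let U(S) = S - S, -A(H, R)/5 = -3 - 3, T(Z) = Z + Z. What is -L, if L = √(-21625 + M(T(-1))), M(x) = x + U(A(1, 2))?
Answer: -9*I*√267 ≈ -147.06*I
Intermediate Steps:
T(Z) = 2*Z
A(H, R) = 30 (A(H, R) = -5*(-3 - 3) = -5*(-6) = 30)
U(S) = 0
M(x) = x (M(x) = x + 0 = x)
L = 9*I*√267 (L = √(-21625 + 2*(-1)) = √(-21625 - 2) = √(-21627) = 9*I*√267 ≈ 147.06*I)
-L = -9*I*√267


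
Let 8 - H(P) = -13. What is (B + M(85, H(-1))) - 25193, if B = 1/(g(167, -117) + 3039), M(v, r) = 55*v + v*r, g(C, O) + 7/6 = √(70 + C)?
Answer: -6223383429439/332214997 - 36*√237/332214997 ≈ -18733.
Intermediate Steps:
g(C, O) = -7/6 + √(70 + C)
H(P) = 21 (H(P) = 8 - 1*(-13) = 8 + 13 = 21)
M(v, r) = 55*v + r*v
B = 1/(18227/6 + √237) (B = 1/((-7/6 + √(70 + 167)) + 3039) = 1/((-7/6 + √237) + 3039) = 1/(18227/6 + √237) ≈ 0.00032752)
(B + M(85, H(-1))) - 25193 = ((109362/332214997 - 36*√237/332214997) + 85*(55 + 21)) - 25193 = ((109362/332214997 - 36*√237/332214997) + 85*76) - 25193 = ((109362/332214997 - 36*√237/332214997) + 6460) - 25193 = (2146108989982/332214997 - 36*√237/332214997) - 25193 = -6223383429439/332214997 - 36*√237/332214997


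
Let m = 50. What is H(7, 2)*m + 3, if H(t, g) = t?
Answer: 353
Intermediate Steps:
H(7, 2)*m + 3 = 7*50 + 3 = 350 + 3 = 353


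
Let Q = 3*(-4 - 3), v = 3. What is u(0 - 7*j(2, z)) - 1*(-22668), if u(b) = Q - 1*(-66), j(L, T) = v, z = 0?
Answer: 22713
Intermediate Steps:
j(L, T) = 3
Q = -21 (Q = 3*(-7) = -21)
u(b) = 45 (u(b) = -21 - 1*(-66) = -21 + 66 = 45)
u(0 - 7*j(2, z)) - 1*(-22668) = 45 - 1*(-22668) = 45 + 22668 = 22713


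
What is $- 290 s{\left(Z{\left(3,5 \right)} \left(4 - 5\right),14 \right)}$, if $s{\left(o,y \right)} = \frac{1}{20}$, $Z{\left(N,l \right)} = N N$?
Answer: $- \frac{29}{2} \approx -14.5$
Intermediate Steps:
$Z{\left(N,l \right)} = N^{2}$
$s{\left(o,y \right)} = \frac{1}{20}$
$- 290 s{\left(Z{\left(3,5 \right)} \left(4 - 5\right),14 \right)} = \left(-290\right) \frac{1}{20} = - \frac{29}{2}$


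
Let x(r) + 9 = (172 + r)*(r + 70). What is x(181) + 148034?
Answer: 236628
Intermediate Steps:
x(r) = -9 + (70 + r)*(172 + r) (x(r) = -9 + (172 + r)*(r + 70) = -9 + (172 + r)*(70 + r) = -9 + (70 + r)*(172 + r))
x(181) + 148034 = (12031 + 181² + 242*181) + 148034 = (12031 + 32761 + 43802) + 148034 = 88594 + 148034 = 236628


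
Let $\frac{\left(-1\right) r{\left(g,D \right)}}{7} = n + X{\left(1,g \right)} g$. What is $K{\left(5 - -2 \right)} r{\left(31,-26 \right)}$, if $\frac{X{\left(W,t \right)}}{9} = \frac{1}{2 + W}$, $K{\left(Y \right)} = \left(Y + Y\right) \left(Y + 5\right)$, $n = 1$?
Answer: $-110544$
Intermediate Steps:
$K{\left(Y \right)} = 2 Y \left(5 + Y\right)$
$X{\left(W,t \right)} = \frac{9}{2 + W}$
$r{\left(g,D \right)} = -7 - 21 g$ ($r{\left(g,D \right)} = - 7 \left(1 + \frac{9}{2 + 1} g\right) = - 7 \left(1 + \frac{9}{3} g\right) = - 7 \left(1 + 9 \cdot \frac{1}{3} g\right) = - 7 \left(1 + 3 g\right) = -7 - 21 g$)
$K{\left(5 - -2 \right)} r{\left(31,-26 \right)} = 2 \left(5 - -2\right) \left(5 + \left(5 - -2\right)\right) \left(-7 - 651\right) = 2 \left(5 + 2\right) \left(5 + \left(5 + 2\right)\right) \left(-7 - 651\right) = 2 \cdot 7 \left(5 + 7\right) \left(-658\right) = 2 \cdot 7 \cdot 12 \left(-658\right) = 168 \left(-658\right) = -110544$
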